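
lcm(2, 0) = 0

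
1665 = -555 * (-3)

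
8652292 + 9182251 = 17834543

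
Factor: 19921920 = 2^10*3^1*5^1*1297^1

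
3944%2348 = 1596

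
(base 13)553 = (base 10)913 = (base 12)641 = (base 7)2443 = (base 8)1621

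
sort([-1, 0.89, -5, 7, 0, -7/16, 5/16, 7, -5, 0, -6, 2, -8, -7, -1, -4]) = [-8, -7, -6, -5, -5, -4, -1, -1, -7/16, 0, 0, 5/16, 0.89, 2, 7, 7]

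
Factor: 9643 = 9643^1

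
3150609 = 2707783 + 442826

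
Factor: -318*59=-1*2^1*3^1*53^1*59^1=-18762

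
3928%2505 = 1423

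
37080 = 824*45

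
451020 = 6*75170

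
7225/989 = 7+302/989 ≈ 7.31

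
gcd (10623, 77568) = 3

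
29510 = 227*130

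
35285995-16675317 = 18610678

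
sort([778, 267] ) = [267, 778] 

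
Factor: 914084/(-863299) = -1 * 2^2 * 228521^1 * 863299^(-1)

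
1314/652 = 2+5/326 ≈ 2.02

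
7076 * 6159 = 43581084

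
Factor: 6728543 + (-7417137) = -1*2^1*127^1*2711^1 = -688594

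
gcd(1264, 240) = 16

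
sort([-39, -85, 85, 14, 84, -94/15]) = [-85, -39, -94/15, 14, 84, 85]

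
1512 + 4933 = 6445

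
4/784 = 1/196 ≈ 0.00510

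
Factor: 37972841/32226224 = 2^(-4)*37^1*1026293^1*2014139^(-1)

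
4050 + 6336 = 10386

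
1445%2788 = 1445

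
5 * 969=4845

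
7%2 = 1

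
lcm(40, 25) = 200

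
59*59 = 3481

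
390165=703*555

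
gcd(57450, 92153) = 1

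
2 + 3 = 5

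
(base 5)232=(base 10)67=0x43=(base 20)37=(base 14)4b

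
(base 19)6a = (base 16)7c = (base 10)124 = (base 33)3p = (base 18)6g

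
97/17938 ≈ 0.00541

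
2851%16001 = 2851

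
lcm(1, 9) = 9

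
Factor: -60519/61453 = -1 * 3^1 * 7^(-1) * 8779^(-1) * 20173^1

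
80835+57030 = 137865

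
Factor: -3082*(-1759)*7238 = 2^2*7^1*11^1*23^1*47^1*67^1*1759^1 = 39238920644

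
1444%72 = 4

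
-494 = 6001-6495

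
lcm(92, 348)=8004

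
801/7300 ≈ 0.110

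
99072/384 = 258 = 258.00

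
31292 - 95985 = -64693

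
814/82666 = 407/41333 ≈ 0.00985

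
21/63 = 1/3 ≈ 0.333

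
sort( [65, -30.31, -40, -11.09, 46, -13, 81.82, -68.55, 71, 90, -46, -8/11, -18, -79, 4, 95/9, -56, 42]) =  [-79, -68.55, -56, -46, -40, -30.31, -18, -13, -11.09, -8/11, 4, 95/9, 42, 46, 65, 71, 81.82, 90]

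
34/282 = 17/141 ≈ 0.121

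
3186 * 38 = 121068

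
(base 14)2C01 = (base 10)7841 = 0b1111010100001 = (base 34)6QL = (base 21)HG8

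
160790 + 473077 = 633867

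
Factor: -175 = -1 * 5^2 * 7^1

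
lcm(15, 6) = 30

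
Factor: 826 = 2^1*7^1*59^1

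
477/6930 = 53/770 ≈ 0.0688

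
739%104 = 11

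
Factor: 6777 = 3^3*251^1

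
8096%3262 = 1572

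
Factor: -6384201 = -1*3^1*2128067^1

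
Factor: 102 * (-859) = -1 * 2^1 * 3^1 * 17^1 * 859^1 = -87618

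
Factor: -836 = -1*2^2*11^1*19^1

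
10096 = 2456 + 7640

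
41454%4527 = 711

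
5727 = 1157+4570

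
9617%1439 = 983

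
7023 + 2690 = 9713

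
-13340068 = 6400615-19740683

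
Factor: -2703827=-1 * 7^1 * 41^1 * 9421^1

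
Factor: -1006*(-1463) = 2^1*7^1*11^1*19^1*503^1 = 1471778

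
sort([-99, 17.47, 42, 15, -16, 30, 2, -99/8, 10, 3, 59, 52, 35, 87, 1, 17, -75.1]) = [-99, -75.1, -16, -99/8, 1, 2, 3, 10, 15, 17, 17.47, 30, 35, 42, 52, 59, 87]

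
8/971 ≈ 0.00824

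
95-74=21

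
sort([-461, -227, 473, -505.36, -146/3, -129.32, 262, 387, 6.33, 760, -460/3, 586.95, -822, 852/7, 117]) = [-822, -505.36, -461, -227, -460/3, -129.32, -146/3, 6.33, 117, 852/7, 262, 387, 473, 586.95, 760]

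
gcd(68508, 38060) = 7612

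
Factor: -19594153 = -1*53^1*173^1*2137^1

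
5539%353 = 244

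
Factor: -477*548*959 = -1*2^2*3^2*7^1*53^1*137^2 = -250678764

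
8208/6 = 1368 = 1368.00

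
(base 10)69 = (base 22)33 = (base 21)36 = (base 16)45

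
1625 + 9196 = 10821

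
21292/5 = 4258 + 2/5 = 4258.40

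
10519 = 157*67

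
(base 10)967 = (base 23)1j1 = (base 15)447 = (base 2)1111000111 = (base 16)3c7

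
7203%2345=168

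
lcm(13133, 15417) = 354591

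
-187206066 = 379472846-566678912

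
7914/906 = 8 + 111/151 ≈ 8.74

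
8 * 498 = 3984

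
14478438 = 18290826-3812388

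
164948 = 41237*4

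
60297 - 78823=-18526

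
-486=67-553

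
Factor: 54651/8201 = 3^1*59^(-1)*139^(-1)*18217^1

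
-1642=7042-8684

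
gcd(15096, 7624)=8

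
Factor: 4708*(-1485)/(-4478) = 2^1*3^3*5^1*11^2*107^1*2239^(-1) = 3495690/2239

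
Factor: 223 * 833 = 7^2 * 17^1 * 223^1 = 185759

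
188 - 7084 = -6896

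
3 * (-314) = -942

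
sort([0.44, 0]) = [0, 0.44]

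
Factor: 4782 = 2^1 * 3^1 * 797^1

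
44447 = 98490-54043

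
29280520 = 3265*8968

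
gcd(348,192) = 12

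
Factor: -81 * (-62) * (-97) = -1 * 2^1 * 3^4 * 31^1 * 97^1 = -487134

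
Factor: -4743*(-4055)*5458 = 2^1*3^2*5^1*17^1*31^1*811^1*2729^1 = 104972977170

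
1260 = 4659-3399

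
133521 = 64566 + 68955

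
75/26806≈0.00280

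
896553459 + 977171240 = 1873724699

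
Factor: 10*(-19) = -1*2^1*5^1*19^1 = -190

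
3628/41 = 88 + 20/41 ≈ 88.49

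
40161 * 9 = 361449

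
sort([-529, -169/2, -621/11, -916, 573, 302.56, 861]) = [-916, -529, -169/2, -621/11, 302.56, 573, 861]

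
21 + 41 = 62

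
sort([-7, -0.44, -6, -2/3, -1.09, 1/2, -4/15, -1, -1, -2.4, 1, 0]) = [-7, -6, -2.4, -1.09, -1, -1, -2/3, -0.44, -4/15, 0, 1/2, 1]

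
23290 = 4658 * 5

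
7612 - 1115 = 6497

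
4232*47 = 198904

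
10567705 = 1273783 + 9293922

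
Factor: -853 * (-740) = 2^2 * 5^1 * 37^1 * 853^1 = 631220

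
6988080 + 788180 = 7776260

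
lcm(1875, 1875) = 1875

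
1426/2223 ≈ 0.641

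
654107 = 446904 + 207203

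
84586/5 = 16917 + 1/5 = 16917.20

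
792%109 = 29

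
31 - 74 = -43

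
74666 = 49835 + 24831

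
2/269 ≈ 0.00743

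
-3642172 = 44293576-47935748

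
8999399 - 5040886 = 3958513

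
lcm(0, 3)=0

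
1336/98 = 13+31/49 ≈ 13.63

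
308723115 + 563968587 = 872691702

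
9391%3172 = 3047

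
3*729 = 2187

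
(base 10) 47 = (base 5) 142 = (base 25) 1m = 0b101111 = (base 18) 2b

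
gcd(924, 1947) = 33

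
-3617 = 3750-7367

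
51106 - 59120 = -8014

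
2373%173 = 124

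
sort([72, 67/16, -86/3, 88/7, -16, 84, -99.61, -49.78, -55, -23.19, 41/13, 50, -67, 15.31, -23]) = [-99.61, -67, -55, -49.78, -86/3, -23.19, -23, -16, 41/13, 67/16, 88/7, 15.31, 50, 72, 84]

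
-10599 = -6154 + -4445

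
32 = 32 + 0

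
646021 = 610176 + 35845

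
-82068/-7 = 11724 = 11724.00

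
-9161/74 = -123-59/74 ≈ -123.80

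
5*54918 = 274590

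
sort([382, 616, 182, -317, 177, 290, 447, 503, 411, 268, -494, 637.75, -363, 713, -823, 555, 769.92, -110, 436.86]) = [-823, -494, -363, -317, -110, 177, 182, 268, 290, 382, 411, 436.86, 447, 503, 555, 616, 637.75, 713, 769.92]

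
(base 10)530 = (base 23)101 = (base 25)l5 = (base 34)fk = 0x212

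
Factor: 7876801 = 7876801^1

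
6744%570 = 474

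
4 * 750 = 3000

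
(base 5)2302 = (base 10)327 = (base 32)a7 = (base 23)e5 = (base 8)507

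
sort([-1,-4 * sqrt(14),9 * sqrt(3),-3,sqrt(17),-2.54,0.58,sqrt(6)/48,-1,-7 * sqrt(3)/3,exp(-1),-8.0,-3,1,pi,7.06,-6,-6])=[-4 * sqrt(14),-8.0,-6,-6,-7 * sqrt(3)/3,-3,-3,-2.54,-1,-1,sqrt(6)/48,exp(-1),0.58,1,pi,sqrt(17),7.06,9 * sqrt(3)]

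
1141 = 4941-3800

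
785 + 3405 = 4190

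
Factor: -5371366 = -1 * 2^1 * 7^1 * 11^1 * 13^1 * 2683^1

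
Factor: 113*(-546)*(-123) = 2^1*3^2*7^1*13^1*41^1*113^1 = 7588854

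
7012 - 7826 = -814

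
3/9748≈0.000308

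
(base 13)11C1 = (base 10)2523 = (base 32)2ER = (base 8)4733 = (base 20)663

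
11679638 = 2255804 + 9423834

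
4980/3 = 1660 = 1660.00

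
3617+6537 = 10154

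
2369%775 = 44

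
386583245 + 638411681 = 1024994926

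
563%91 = 17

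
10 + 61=71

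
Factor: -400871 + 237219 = -1 * 2^2 * 163^1 * 251^1 = -163652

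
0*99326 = 0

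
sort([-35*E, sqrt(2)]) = [-35*E, sqrt(2)]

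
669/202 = 3 + 63/202 ≈ 3.31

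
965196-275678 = 689518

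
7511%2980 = 1551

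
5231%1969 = 1293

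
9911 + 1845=11756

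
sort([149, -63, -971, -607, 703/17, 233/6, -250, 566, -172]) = [-971, -607, -250, -172, -63, 233/6, 703/17, 149, 566]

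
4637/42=110 + 17/42 ≈ 110.40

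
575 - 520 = 55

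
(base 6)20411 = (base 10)2743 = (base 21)64d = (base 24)4i7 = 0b101010110111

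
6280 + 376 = 6656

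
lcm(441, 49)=441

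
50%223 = 50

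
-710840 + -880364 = -1591204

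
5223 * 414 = 2162322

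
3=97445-97442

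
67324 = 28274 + 39050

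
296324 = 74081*4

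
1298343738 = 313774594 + 984569144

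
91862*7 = 643034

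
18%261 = 18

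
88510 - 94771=-6261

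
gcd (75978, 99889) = 1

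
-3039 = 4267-7306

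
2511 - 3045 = -534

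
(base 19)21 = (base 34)15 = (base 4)213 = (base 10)39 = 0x27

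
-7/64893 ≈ -0.000108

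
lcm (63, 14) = 126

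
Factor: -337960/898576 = -1*2^(-1)*5^1*17^1*113^(-1) = -85/226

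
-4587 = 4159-8746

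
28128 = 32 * 879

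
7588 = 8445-857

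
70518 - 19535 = 50983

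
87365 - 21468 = 65897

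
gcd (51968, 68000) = 32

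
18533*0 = 0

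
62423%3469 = 3450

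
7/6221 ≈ 0.00113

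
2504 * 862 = 2158448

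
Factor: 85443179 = 85443179^1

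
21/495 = 7/165 ≈ 0.0424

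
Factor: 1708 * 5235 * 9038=2^3 * 3^1 * 5^1 * 7^1 * 61^1 * 349^1 * 4519^1=80812192440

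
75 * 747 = 56025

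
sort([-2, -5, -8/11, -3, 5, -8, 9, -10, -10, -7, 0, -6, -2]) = [-10, -10, -8, -7, -6, -5, -3, -2, -2, -8/11, 0, 5, 9]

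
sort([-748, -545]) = [-748, -545]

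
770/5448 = 385/2724 ≈ 0.141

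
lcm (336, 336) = 336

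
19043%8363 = 2317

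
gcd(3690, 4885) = 5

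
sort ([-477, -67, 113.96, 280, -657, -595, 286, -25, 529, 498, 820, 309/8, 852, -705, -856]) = [-856, -705, -657, -595, -477, -67, -25, 309/8, 113.96, 280, 286, 498, 529, 820, 852]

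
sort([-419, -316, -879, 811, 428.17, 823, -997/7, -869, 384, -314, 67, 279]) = [-879, -869, -419, -316, -314, -997/7, 67, 279, 384, 428.17, 811, 823]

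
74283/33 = 2251 = 2251.00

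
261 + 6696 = 6957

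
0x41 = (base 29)27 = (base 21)32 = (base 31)23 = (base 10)65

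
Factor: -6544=-1*2^4*409^1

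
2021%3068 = 2021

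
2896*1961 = 5679056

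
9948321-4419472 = 5528849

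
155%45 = 20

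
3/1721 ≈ 0.00174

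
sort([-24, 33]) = [-24, 33]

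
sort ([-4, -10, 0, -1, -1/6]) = [-10, -4, -1, -1/6, 0]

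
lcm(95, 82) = 7790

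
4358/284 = 15+49/142 ≈ 15.35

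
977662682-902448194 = 75214488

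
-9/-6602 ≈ 0.00136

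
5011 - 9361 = -4350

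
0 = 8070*0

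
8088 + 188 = 8276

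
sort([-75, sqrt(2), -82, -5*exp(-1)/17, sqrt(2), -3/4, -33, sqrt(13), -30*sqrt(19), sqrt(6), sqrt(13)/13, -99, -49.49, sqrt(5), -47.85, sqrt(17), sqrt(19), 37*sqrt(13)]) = [-30*sqrt(19), -99, -82, -75, -49.49, -47.85, -33, -3/4, -5*exp(-1)/17, sqrt(13)/13, sqrt(2), sqrt(2), sqrt(5), sqrt(6), sqrt(13), sqrt(17), sqrt(19), 37*sqrt(13)]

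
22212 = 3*7404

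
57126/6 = 9521 = 9521.00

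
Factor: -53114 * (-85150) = 2^2 * 5^2 * 13^1 * 131^1 * 26557^1 = 4522657100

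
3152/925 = 3 + 377/925 ≈ 3.41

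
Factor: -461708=-1*2^2*13^2*683^1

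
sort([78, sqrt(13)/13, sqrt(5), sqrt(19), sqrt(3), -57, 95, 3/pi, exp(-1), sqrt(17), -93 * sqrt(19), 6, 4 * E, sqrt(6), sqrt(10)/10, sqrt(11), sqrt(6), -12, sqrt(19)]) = [-93 * sqrt(19), -57, -12, sqrt(13)/13, sqrt(10)/10, exp(-1), 3/pi, sqrt(3), sqrt(5), sqrt(6), sqrt(6), sqrt(11), sqrt(17), sqrt(19), sqrt(19), 6, 4 * E, 78, 95]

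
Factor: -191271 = -1*3^1*103^1*619^1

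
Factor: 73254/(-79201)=-1*2^1*3^1*29^1*421^1*79201^(-1)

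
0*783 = 0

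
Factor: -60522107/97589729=-1 * 577^1 * 104891^1 * 97589729^(-1) 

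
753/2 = 376 + 1/2 = 376.50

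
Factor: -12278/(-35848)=2^(-2)*7^1*877^1*4481^(-1)=6139/17924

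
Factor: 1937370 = 2^1 * 3^1 * 5^1 * 64579^1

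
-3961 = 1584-5545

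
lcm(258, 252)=10836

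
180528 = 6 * 30088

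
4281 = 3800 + 481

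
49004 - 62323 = -13319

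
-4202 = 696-4898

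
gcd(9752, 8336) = 8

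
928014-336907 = 591107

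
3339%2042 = 1297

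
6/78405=2/26135 ≈ 0.0000765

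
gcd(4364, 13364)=4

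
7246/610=11 + 268/305 ≈ 11.88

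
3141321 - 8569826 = -5428505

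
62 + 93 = 155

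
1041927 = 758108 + 283819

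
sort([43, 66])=[43, 66]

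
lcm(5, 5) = 5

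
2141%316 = 245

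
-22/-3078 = 11/1539≈0.00715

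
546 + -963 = -417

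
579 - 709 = -130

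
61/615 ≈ 0.0992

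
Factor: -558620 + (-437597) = -1*17^1*58601^1 = -996217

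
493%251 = 242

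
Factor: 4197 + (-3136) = 1061^1 = 1061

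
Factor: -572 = -1*2^2*11^1*13^1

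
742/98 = 7+4/7 ≈ 7.57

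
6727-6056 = 671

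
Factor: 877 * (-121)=-1 * 11^2 * 877^1=-106117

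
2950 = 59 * 50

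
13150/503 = 26 + 72/503 ≈ 26.14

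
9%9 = 0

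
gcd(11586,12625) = 1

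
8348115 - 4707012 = 3641103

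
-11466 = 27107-38573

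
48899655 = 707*69165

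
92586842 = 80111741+12475101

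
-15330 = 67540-82870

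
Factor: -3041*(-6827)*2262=2^1*3^1*13^1*29^1*3041^1*6827^1=46961171634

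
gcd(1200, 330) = 30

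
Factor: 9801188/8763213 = 2^2 * 3^ (-1) * 19^1 * 29^1 * 269^ (-1) * 4447^1 * 10859^ (-1)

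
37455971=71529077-34073106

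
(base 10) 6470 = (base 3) 22212122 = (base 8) 14506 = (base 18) 11h8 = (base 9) 8778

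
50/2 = 25 = 25.00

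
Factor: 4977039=3^1*17^1*23^1*4243^1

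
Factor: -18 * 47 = -1 * 2^1 * 3^2 * 47^1 = -846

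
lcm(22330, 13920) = 1071840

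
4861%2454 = 2407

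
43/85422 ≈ 0.000503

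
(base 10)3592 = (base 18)b1a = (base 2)111000001000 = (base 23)6i4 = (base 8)7010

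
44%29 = 15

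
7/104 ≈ 0.0673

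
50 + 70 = 120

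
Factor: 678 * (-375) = -1 * 2^1 * 3^2 * 5^3 * 113^1 = -254250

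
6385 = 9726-3341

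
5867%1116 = 287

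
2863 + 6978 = 9841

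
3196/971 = 3 + 283/971 ≈ 3.29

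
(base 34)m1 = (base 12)525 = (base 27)10k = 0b1011101101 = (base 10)749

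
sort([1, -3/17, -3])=[-3, -3/17, 1]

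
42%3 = 0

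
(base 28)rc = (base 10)768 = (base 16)300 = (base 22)1ck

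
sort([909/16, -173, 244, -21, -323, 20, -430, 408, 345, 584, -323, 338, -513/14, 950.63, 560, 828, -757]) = [-757, -430, -323, -323, -173, -513/14, -21, 20, 909/16, 244, 338, 345, 408, 560, 584, 828, 950.63]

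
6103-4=6099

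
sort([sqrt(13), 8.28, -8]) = [-8, sqrt(13), 8.28]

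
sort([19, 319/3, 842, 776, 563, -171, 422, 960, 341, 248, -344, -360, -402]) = [-402, -360, -344, -171, 19, 319/3, 248, 341, 422, 563, 776, 842, 960]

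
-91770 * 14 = -1284780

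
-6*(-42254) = 253524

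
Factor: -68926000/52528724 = -1*2^2*5^3*11^1*13^1*53^(-1)*127^(-1)*241^1*1951^(-1) = -17231500/13132181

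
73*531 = 38763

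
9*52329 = 470961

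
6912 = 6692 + 220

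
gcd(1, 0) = 1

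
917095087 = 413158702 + 503936385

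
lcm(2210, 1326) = 6630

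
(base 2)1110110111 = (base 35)r6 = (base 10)951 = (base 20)27b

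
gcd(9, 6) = 3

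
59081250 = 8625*6850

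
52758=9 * 5862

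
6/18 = 1/3 ≈ 0.333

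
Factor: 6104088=2^3 * 3^2 * 17^1 * 4987^1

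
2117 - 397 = 1720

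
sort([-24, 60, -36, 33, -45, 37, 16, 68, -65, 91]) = [-65, -45, -36, -24, 16, 33, 37, 60, 68, 91]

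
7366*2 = 14732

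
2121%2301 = 2121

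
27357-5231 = 22126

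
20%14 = 6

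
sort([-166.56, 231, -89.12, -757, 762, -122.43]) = [-757, -166.56, -122.43, -89.12, 231, 762]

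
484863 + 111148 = 596011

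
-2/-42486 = 1/21243≈0.0000471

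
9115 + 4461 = 13576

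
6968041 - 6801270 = 166771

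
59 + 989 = 1048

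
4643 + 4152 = 8795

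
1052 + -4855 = -3803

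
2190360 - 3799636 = -1609276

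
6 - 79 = -73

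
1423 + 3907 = 5330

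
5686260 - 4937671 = 748589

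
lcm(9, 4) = 36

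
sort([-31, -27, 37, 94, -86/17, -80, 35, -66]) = [-80, -66, -31, -27, -86/17, 35, 37, 94]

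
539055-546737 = -7682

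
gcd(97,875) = 1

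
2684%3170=2684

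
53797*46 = 2474662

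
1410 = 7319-5909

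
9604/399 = 24 + 4/57 ≈ 24.07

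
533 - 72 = 461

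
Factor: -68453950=-1*2^1*5^2*709^1*1931^1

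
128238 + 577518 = 705756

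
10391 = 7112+3279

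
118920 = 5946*20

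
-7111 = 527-7638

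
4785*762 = 3646170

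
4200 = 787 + 3413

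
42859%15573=11713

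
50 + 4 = 54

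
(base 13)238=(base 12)281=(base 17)15b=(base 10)385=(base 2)110000001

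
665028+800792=1465820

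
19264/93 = 207 + 13/93 ≈ 207.14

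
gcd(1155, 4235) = 385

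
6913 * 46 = 317998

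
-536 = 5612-6148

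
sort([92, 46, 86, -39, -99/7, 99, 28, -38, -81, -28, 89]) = [-81, -39, -38, -28, -99/7, 28, 46, 86, 89, 92, 99]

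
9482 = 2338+7144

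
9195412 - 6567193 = 2628219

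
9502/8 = 4751/4 = 1187.75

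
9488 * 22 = 208736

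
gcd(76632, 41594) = 2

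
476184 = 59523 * 8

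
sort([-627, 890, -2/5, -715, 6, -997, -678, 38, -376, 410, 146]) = [-997, -715, -678, -627, -376, -2/5, 6, 38, 146, 410, 890]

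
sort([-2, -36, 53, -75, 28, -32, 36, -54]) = [-75, -54, -36, -32, -2, 28, 36, 53]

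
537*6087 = 3268719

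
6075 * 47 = 285525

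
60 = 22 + 38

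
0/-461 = 0 = 0.00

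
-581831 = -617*943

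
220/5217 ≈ 0.0422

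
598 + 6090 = 6688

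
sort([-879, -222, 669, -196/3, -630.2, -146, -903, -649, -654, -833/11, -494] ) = [-903, -879, -654, -649, -630.2, -494, -222, -146, -833/11, -196/3, 669] 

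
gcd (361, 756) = 1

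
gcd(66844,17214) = 2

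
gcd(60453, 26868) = 6717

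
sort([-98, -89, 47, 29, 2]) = [-98, -89, 2, 29, 47]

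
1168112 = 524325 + 643787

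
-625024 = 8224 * (-76)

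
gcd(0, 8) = 8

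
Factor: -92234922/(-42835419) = 2^1*3^(-2)*11^(-1)*13^1*23^1*233^(-1)*619^(-1)*51413^1 = 30744974/14278473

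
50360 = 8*6295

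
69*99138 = 6840522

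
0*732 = 0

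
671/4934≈0.136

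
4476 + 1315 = 5791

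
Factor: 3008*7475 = 2^6*5^2*13^1*23^1*47^1 = 22484800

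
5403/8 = 675 + 3/8 ≈ 675.38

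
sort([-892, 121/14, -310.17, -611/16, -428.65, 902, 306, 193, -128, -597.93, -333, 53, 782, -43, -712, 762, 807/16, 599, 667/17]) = [-892, -712, -597.93, -428.65, -333, -310.17, -128, -43, -611/16, 121/14, 667/17, 807/16, 53, 193, 306, 599, 762, 782, 902]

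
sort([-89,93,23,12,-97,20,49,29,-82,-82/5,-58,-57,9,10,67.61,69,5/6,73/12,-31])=[-97,-89,-82,-58,-57,-31,-82/5,5/6,73/12,9,10,12,20,23,29,49,67.61,69,93]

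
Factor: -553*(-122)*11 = 2^1*7^1*11^1*61^1*79^1 = 742126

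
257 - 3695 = -3438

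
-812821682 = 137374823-950196505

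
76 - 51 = 25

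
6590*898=5917820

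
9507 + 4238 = 13745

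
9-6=3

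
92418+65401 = 157819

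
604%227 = 150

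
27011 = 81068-54057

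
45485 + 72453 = 117938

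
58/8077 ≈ 0.00718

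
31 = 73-42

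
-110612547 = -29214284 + -81398263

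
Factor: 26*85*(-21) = -1*2^1*3^1*5^1*7^1*13^1*17^1 = -46410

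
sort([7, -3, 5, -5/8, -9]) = [-9, -3, -5/8, 5, 7]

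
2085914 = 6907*302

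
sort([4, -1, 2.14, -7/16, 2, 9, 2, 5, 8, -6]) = [-6, -1, -7/16, 2, 2, 2.14, 4, 5, 8, 9]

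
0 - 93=-93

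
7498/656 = 3749/328 ≈ 11.43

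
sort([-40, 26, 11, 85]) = [-40, 11, 26, 85]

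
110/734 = 55/367 ≈ 0.150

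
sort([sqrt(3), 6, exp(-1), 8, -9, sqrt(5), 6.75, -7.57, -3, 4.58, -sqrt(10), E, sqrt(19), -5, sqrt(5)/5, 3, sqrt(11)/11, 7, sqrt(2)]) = [-9, -7.57, -5, -sqrt(10), -3, sqrt(11)/11, exp(-1), sqrt(5)/5, sqrt(2), sqrt(3), sqrt(5), E, 3, sqrt(19), 4.58, 6, 6.75, 7, 8]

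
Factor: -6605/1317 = -1*3^(-1)*5^1*439^(-1)*1321^1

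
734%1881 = 734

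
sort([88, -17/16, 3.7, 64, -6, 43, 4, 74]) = [-6, -17/16, 3.7, 4, 43, 64, 74, 88]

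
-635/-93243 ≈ 0.00681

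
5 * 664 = 3320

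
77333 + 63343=140676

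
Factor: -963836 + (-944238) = -1*2^1*7^1*73^1*1867^1 = -1908074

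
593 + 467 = 1060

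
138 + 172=310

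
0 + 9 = 9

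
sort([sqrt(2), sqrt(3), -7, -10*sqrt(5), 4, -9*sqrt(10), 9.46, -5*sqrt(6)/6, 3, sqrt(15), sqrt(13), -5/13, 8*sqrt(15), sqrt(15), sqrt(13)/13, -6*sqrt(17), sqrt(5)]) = [-9*sqrt(10), -6*sqrt(17), -10*sqrt(5), -7, -5*sqrt(6)/6, -5/13, sqrt(13)/13, sqrt(2), sqrt(3), sqrt(5), 3, sqrt(13), sqrt(15), sqrt(15), 4, 9.46, 8*sqrt(15)]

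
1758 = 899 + 859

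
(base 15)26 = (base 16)24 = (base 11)33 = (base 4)210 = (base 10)36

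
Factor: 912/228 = 2^2 = 4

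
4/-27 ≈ -0.148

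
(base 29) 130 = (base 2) 1110100000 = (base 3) 1021101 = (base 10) 928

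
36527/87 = 419 + 74/87 ≈ 419.85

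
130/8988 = 65/4494 ≈ 0.0145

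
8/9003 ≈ 0.000889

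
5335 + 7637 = 12972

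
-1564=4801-6365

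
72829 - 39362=33467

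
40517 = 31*1307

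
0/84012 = 0 = 0.00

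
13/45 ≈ 0.289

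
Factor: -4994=-1 * 2^1 * 11^1 * 227^1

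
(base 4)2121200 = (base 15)2d9e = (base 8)23140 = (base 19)1841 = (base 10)9824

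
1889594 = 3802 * 497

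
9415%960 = 775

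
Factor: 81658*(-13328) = -1*2^5*7^2*17^1*40829^1 = -1088337824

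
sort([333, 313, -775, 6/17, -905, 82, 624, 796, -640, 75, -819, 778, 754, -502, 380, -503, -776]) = [-905, -819, -776, -775, -640, -503, -502, 6/17, 75, 82, 313, 333, 380, 624, 754, 778, 796]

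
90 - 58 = 32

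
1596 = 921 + 675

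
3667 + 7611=11278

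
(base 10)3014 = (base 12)18b2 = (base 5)44024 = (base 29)3gr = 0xbc6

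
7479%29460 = 7479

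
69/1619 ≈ 0.0426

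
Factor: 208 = 2^4 * 13^1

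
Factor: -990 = -1 * 2^1 * 3^2 * 5^1 * 11^1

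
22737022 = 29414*773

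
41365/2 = 20682 + 1/2 = 20682.50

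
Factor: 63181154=2^1*421^1*75037^1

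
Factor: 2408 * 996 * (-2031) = -1 * 2^5 * 3^2 * 7^1 * 43^1 * 83^1 * 677^1 = -4871085408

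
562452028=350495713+211956315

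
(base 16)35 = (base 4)311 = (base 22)29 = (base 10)53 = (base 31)1m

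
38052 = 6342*6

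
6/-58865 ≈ -0.000102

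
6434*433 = 2785922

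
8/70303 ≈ 0.000114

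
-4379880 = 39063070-43442950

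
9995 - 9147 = 848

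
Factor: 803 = 11^1*73^1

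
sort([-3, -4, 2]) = [-4, -3, 2]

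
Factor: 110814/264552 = 2^(-2) * 11^1 * 23^1 * 151^(-1) = 253/604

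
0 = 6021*0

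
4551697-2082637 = 2469060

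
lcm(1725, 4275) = 98325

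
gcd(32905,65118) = 1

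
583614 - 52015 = 531599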